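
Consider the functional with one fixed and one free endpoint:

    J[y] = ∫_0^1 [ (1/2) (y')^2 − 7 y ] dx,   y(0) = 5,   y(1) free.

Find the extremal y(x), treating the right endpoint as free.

The Lagrangian L = (1/2) (y')^2 − 7 y gives
    ∂L/∂y = −7,   ∂L/∂y' = y'.
Euler-Lagrange: d/dx(y') − (−7) = 0, i.e. y'' + 7 = 0, so
    y(x) = −(7/2) x^2 + C1 x + C2.
Fixed left endpoint y(0) = 5 ⇒ C2 = 5.
The right endpoint x = 1 is free, so the natural (transversality) condition is ∂L/∂y' |_{x=1} = 0, i.e. y'(1) = 0.
Compute y'(x) = −7 x + C1, so y'(1) = −7 + C1 = 0 ⇒ C1 = 7.
Therefore the extremal is
    y(x) = −(7/2) x^2 + 7 x + 5.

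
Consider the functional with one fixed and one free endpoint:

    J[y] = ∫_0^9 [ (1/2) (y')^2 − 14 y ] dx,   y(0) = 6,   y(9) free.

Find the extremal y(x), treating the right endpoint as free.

The Lagrangian L = (1/2) (y')^2 − 14 y gives
    ∂L/∂y = −14,   ∂L/∂y' = y'.
Euler-Lagrange: d/dx(y') − (−14) = 0, i.e. y'' + 14 = 0, so
    y(x) = −(14/2) x^2 + C1 x + C2.
Fixed left endpoint y(0) = 6 ⇒ C2 = 6.
The right endpoint x = 9 is free, so the natural (transversality) condition is ∂L/∂y' |_{x=9} = 0, i.e. y'(9) = 0.
Compute y'(x) = −14 x + C1, so y'(9) = −126 + C1 = 0 ⇒ C1 = 126.
Therefore the extremal is
    y(x) = −7 x^2 + 126 x + 6.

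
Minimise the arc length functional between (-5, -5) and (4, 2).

Arc-length functional: J[y] = ∫ sqrt(1 + (y')^2) dx.
Lagrangian L = sqrt(1 + (y')^2) has no explicit y dependence, so ∂L/∂y = 0 and the Euler-Lagrange equation gives
    d/dx( y' / sqrt(1 + (y')^2) ) = 0  ⇒  y' / sqrt(1 + (y')^2) = const.
Hence y' is constant, so y(x) is affine.
Fitting the endpoints (-5, -5) and (4, 2):
    slope m = (2 − (-5)) / (4 − (-5)) = 7/9,
    intercept c = (-5) − m·(-5) = -10/9.
Extremal: y(x) = (7/9) x - 10/9.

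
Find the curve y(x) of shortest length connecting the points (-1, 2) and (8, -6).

Arc-length functional: J[y] = ∫ sqrt(1 + (y')^2) dx.
Lagrangian L = sqrt(1 + (y')^2) has no explicit y dependence, so ∂L/∂y = 0 and the Euler-Lagrange equation gives
    d/dx( y' / sqrt(1 + (y')^2) ) = 0  ⇒  y' / sqrt(1 + (y')^2) = const.
Hence y' is constant, so y(x) is affine.
Fitting the endpoints (-1, 2) and (8, -6):
    slope m = ((-6) − 2) / (8 − (-1)) = -8/9,
    intercept c = 2 − m·(-1) = 10/9.
Extremal: y(x) = (-8/9) x + 10/9.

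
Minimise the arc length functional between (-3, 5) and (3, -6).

Arc-length functional: J[y] = ∫ sqrt(1 + (y')^2) dx.
Lagrangian L = sqrt(1 + (y')^2) has no explicit y dependence, so ∂L/∂y = 0 and the Euler-Lagrange equation gives
    d/dx( y' / sqrt(1 + (y')^2) ) = 0  ⇒  y' / sqrt(1 + (y')^2) = const.
Hence y' is constant, so y(x) is affine.
Fitting the endpoints (-3, 5) and (3, -6):
    slope m = ((-6) − 5) / (3 − (-3)) = -11/6,
    intercept c = 5 − m·(-3) = -1/2.
Extremal: y(x) = (-11/6) x - 1/2.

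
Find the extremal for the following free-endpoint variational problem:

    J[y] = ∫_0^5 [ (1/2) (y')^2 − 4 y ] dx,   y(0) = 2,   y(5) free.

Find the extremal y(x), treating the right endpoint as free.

The Lagrangian L = (1/2) (y')^2 − 4 y gives
    ∂L/∂y = −4,   ∂L/∂y' = y'.
Euler-Lagrange: d/dx(y') − (−4) = 0, i.e. y'' + 4 = 0, so
    y(x) = −(4/2) x^2 + C1 x + C2.
Fixed left endpoint y(0) = 2 ⇒ C2 = 2.
The right endpoint x = 5 is free, so the natural (transversality) condition is ∂L/∂y' |_{x=5} = 0, i.e. y'(5) = 0.
Compute y'(x) = −4 x + C1, so y'(5) = −20 + C1 = 0 ⇒ C1 = 20.
Therefore the extremal is
    y(x) = −2 x^2 + 20 x + 2.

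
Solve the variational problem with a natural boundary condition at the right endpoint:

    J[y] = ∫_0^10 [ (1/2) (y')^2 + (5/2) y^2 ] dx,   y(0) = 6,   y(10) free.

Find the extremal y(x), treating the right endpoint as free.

The Lagrangian L = (1/2) (y')^2 + (5/2) y^2 gives
    ∂L/∂y = 5 y,   ∂L/∂y' = y'.
Euler-Lagrange: y'' − 5 y = 0.
With k = sqrt(5), the general solution is
    y(x) = A cosh(sqrt(5) x) + B sinh(sqrt(5) x).
Fixed left endpoint y(0) = 6 ⇒ A = 6.
The right endpoint x = 10 is free, so the natural (transversality) condition is ∂L/∂y' |_{x=10} = 0, i.e. y'(10) = 0.
Compute y'(x) = A k sinh(k x) + B k cosh(k x), so
    y'(10) = A k sinh(k·10) + B k cosh(k·10) = 0
    ⇒ B = −A tanh(k·10) = − 6 tanh(sqrt(5)·10).
Therefore the extremal is
    y(x) = 6 cosh(sqrt(5) x) − 6 tanh(sqrt(5)·10) sinh(sqrt(5) x).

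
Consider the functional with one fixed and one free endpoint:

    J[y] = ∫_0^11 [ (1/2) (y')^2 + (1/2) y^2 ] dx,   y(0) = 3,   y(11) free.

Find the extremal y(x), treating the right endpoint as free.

The Lagrangian L = (1/2) (y')^2 + (1/2) y^2 gives
    ∂L/∂y = 1 y,   ∂L/∂y' = y'.
Euler-Lagrange: y'' − y = 0.
With k = 1, the general solution is
    y(x) = A cosh(x) + B sinh(x).
Fixed left endpoint y(0) = 3 ⇒ A = 3.
The right endpoint x = 11 is free, so the natural (transversality) condition is ∂L/∂y' |_{x=11} = 0, i.e. y'(11) = 0.
Compute y'(x) = A k sinh(k x) + B k cosh(k x), so
    y'(11) = A k sinh(k·11) + B k cosh(k·11) = 0
    ⇒ B = −A tanh(k·11) = − 3 tanh(1·11).
Therefore the extremal is
    y(x) = 3 cosh(1 x) − 3 tanh(1·11) sinh(1 x).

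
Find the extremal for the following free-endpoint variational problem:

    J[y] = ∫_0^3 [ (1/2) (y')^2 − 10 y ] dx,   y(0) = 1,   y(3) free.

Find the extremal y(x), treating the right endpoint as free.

The Lagrangian L = (1/2) (y')^2 − 10 y gives
    ∂L/∂y = −10,   ∂L/∂y' = y'.
Euler-Lagrange: d/dx(y') − (−10) = 0, i.e. y'' + 10 = 0, so
    y(x) = −(10/2) x^2 + C1 x + C2.
Fixed left endpoint y(0) = 1 ⇒ C2 = 1.
The right endpoint x = 3 is free, so the natural (transversality) condition is ∂L/∂y' |_{x=3} = 0, i.e. y'(3) = 0.
Compute y'(x) = −10 x + C1, so y'(3) = −30 + C1 = 0 ⇒ C1 = 30.
Therefore the extremal is
    y(x) = −5 x^2 + 30 x + 1.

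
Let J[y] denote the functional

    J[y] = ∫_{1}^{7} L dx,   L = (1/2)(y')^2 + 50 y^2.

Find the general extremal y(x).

The Lagrangian is L = (1/2)(y')^2 + 50 y^2.
∂L/∂y = 100y.
∂L/∂y' = y'.
The Euler-Lagrange equation d/dx(∂L/∂y') − ∂L/∂y = 0 becomes:
    y'' - 100 y = 0
General solution: y(x) = A e^(10x) + B e^(-10x), where A and B are arbitrary constants fixed by the endpoint conditions.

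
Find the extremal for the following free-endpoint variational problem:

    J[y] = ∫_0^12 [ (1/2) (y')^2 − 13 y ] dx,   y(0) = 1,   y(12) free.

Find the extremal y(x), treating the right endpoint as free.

The Lagrangian L = (1/2) (y')^2 − 13 y gives
    ∂L/∂y = −13,   ∂L/∂y' = y'.
Euler-Lagrange: d/dx(y') − (−13) = 0, i.e. y'' + 13 = 0, so
    y(x) = −(13/2) x^2 + C1 x + C2.
Fixed left endpoint y(0) = 1 ⇒ C2 = 1.
The right endpoint x = 12 is free, so the natural (transversality) condition is ∂L/∂y' |_{x=12} = 0, i.e. y'(12) = 0.
Compute y'(x) = −13 x + C1, so y'(12) = −156 + C1 = 0 ⇒ C1 = 156.
Therefore the extremal is
    y(x) = −(13/2) x^2 + 156 x + 1.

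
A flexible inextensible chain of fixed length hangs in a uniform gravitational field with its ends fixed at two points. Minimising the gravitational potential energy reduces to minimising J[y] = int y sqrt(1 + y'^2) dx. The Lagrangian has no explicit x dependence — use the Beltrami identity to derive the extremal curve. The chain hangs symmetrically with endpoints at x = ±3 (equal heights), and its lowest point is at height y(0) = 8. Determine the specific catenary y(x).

The Lagrangian L(y, y') = y sqrt(1 + y'^2) has no explicit x dependence, so the Beltrami identity applies:
    L − y' ∂L/∂y' = C.
Compute ∂L/∂y' = y · y' / sqrt(1 + y'^2). Then
    L − y' ∂L/∂y'
    = y sqrt(1 + y'^2) − y · y'^2 / sqrt(1 + y'^2)
    = y (1 + y'^2 − y'^2) / sqrt(1 + y'^2)
    = y / sqrt(1 + y'^2) = C.
Squaring gives y^2 = C^2 (1 + y'^2), i.e.
    y'^2 = y^2 / C^2 − 1.
Separating variables,
    dy / sqrt(y^2 − C^2) = dx / C,
and integrating gives arccosh(y / C) = (x − a)/C, so
    y(x) = C cosh((x − a)/C),
the catenary. The constants C and a are fixed by the two endpoint conditions (and, for the hanging-chain problem, the length constraint selects C).
Now fit the given data. The endpoints x = ±3 are symmetric at equal height, so the catenary is even about its minimum: a = 0 and y(x) = C cosh(x/C). The lowest point is y(0) = C cosh(0) = C, and we are told y(0) = 8, so C = 8. Therefore
    y(x) = 8 cosh(x/8),
and at the endpoints
    y(±3) = 8 cosh(3/8).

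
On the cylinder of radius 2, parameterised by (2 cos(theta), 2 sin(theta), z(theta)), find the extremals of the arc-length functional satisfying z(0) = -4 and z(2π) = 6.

Parameterise the cylinder of radius R = 2 as
    r(θ) = (2 cos θ, 2 sin θ, z(θ)).
The arc-length element is
    ds = sqrt(4 + (dz/dθ)^2) dθ,
so the Lagrangian is L = sqrt(4 + z'^2).
L depends on z' only, not on z or θ, so ∂L/∂z = 0 and
    ∂L/∂z' = z' / sqrt(4 + z'^2).
The Euler-Lagrange equation gives
    d/dθ( z' / sqrt(4 + z'^2) ) = 0,
so z' is constant. Integrating once:
    z(θ) = a θ + b,
a helix on the cylinder (a straight line when the cylinder is unrolled). The constants a, b are determined by the endpoint conditions.
With endpoint conditions z(0) = -4 and z(2π) = 6: from z(0) = b we get b = -4, and a·2π + -4 = 6 gives a = 5/π, so
    z(θ) = (5/π) θ − 4.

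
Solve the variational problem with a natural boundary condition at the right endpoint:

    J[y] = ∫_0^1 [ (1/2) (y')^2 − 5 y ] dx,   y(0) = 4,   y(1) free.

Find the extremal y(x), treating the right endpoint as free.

The Lagrangian L = (1/2) (y')^2 − 5 y gives
    ∂L/∂y = −5,   ∂L/∂y' = y'.
Euler-Lagrange: d/dx(y') − (−5) = 0, i.e. y'' + 5 = 0, so
    y(x) = −(5/2) x^2 + C1 x + C2.
Fixed left endpoint y(0) = 4 ⇒ C2 = 4.
The right endpoint x = 1 is free, so the natural (transversality) condition is ∂L/∂y' |_{x=1} = 0, i.e. y'(1) = 0.
Compute y'(x) = −5 x + C1, so y'(1) = −5 + C1 = 0 ⇒ C1 = 5.
Therefore the extremal is
    y(x) = −(5/2) x^2 + 5 x + 4.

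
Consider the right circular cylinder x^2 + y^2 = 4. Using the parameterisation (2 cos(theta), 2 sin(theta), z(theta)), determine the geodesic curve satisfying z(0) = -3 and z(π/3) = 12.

Parameterise the cylinder of radius R = 2 as
    r(θ) = (2 cos θ, 2 sin θ, z(θ)).
The arc-length element is
    ds = sqrt(4 + (dz/dθ)^2) dθ,
so the Lagrangian is L = sqrt(4 + z'^2).
L depends on z' only, not on z or θ, so ∂L/∂z = 0 and
    ∂L/∂z' = z' / sqrt(4 + z'^2).
The Euler-Lagrange equation gives
    d/dθ( z' / sqrt(4 + z'^2) ) = 0,
so z' is constant. Integrating once:
    z(θ) = a θ + b,
a helix on the cylinder (a straight line when the cylinder is unrolled). The constants a, b are determined by the endpoint conditions.
With endpoint conditions z(0) = -3 and z(π/3) = 12: from z(0) = b we get b = -3, and a·π/3 + -3 = 12 gives a = 45/π, so
    z(θ) = (45/π) θ − 3.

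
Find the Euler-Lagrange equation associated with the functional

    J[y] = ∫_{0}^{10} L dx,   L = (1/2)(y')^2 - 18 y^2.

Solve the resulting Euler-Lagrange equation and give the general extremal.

The Lagrangian is L = (1/2)(y')^2 - 18 y^2.
∂L/∂y = -36y.
∂L/∂y' = y'.
The Euler-Lagrange equation d/dx(∂L/∂y') − ∂L/∂y = 0 becomes:
    y'' + 36 y = 0
General solution: y(x) = A sin(6x) + B cos(6x), where A and B are arbitrary constants fixed by the endpoint conditions.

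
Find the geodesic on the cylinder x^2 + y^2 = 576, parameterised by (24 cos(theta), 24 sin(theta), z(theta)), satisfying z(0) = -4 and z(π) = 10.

Parameterise the cylinder of radius R = 24 as
    r(θ) = (24 cos θ, 24 sin θ, z(θ)).
The arc-length element is
    ds = sqrt(576 + (dz/dθ)^2) dθ,
so the Lagrangian is L = sqrt(576 + z'^2).
L depends on z' only, not on z or θ, so ∂L/∂z = 0 and
    ∂L/∂z' = z' / sqrt(576 + z'^2).
The Euler-Lagrange equation gives
    d/dθ( z' / sqrt(576 + z'^2) ) = 0,
so z' is constant. Integrating once:
    z(θ) = a θ + b,
a helix on the cylinder (a straight line when the cylinder is unrolled). The constants a, b are determined by the endpoint conditions.
With endpoint conditions z(0) = -4 and z(π) = 10: from z(0) = b we get b = -4, and a·π + -4 = 10 gives a = 14/π, so
    z(θ) = (14/π) θ − 4.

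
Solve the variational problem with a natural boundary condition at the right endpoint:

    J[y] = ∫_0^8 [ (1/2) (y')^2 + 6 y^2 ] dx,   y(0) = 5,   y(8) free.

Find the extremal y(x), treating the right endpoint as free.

The Lagrangian L = (1/2) (y')^2 + 6 y^2 gives
    ∂L/∂y = 12 y,   ∂L/∂y' = y'.
Euler-Lagrange: y'' − 12 y = 0.
With k = sqrt(12), the general solution is
    y(x) = A cosh(sqrt(12) x) + B sinh(sqrt(12) x).
Fixed left endpoint y(0) = 5 ⇒ A = 5.
The right endpoint x = 8 is free, so the natural (transversality) condition is ∂L/∂y' |_{x=8} = 0, i.e. y'(8) = 0.
Compute y'(x) = A k sinh(k x) + B k cosh(k x), so
    y'(8) = A k sinh(k·8) + B k cosh(k·8) = 0
    ⇒ B = −A tanh(k·8) = − 5 tanh(sqrt(12)·8).
Therefore the extremal is
    y(x) = 5 cosh(sqrt(12) x) − 5 tanh(sqrt(12)·8) sinh(sqrt(12) x).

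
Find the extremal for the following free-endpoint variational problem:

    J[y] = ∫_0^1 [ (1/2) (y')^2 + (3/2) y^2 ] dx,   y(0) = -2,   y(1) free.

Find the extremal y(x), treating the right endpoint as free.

The Lagrangian L = (1/2) (y')^2 + (3/2) y^2 gives
    ∂L/∂y = 3 y,   ∂L/∂y' = y'.
Euler-Lagrange: y'' − 3 y = 0.
With k = sqrt(3), the general solution is
    y(x) = A cosh(sqrt(3) x) + B sinh(sqrt(3) x).
Fixed left endpoint y(0) = -2 ⇒ A = -2.
The right endpoint x = 1 is free, so the natural (transversality) condition is ∂L/∂y' |_{x=1} = 0, i.e. y'(1) = 0.
Compute y'(x) = A k sinh(k x) + B k cosh(k x), so
    y'(1) = A k sinh(k·1) + B k cosh(k·1) = 0
    ⇒ B = −A tanh(k·1) = 2 tanh(sqrt(3)·1).
Therefore the extremal is
    y(x) = −2 cosh(sqrt(3) x) + 2 tanh(sqrt(3)·1) sinh(sqrt(3) x).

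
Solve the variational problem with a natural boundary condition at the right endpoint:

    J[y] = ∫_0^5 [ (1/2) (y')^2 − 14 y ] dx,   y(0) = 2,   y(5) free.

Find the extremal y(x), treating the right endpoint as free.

The Lagrangian L = (1/2) (y')^2 − 14 y gives
    ∂L/∂y = −14,   ∂L/∂y' = y'.
Euler-Lagrange: d/dx(y') − (−14) = 0, i.e. y'' + 14 = 0, so
    y(x) = −(14/2) x^2 + C1 x + C2.
Fixed left endpoint y(0) = 2 ⇒ C2 = 2.
The right endpoint x = 5 is free, so the natural (transversality) condition is ∂L/∂y' |_{x=5} = 0, i.e. y'(5) = 0.
Compute y'(x) = −14 x + C1, so y'(5) = −70 + C1 = 0 ⇒ C1 = 70.
Therefore the extremal is
    y(x) = −7 x^2 + 70 x + 2.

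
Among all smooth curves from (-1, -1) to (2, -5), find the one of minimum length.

Arc-length functional: J[y] = ∫ sqrt(1 + (y')^2) dx.
Lagrangian L = sqrt(1 + (y')^2) has no explicit y dependence, so ∂L/∂y = 0 and the Euler-Lagrange equation gives
    d/dx( y' / sqrt(1 + (y')^2) ) = 0  ⇒  y' / sqrt(1 + (y')^2) = const.
Hence y' is constant, so y(x) is affine.
Fitting the endpoints (-1, -1) and (2, -5):
    slope m = ((-5) − (-1)) / (2 − (-1)) = -4/3,
    intercept c = (-1) − m·(-1) = -7/3.
Extremal: y(x) = (-4/3) x - 7/3.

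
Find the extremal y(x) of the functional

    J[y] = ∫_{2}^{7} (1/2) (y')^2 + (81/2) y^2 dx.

The Lagrangian is L = (1/2) (y')^2 + (81/2) y^2.
Compute ∂L/∂y = 81y, ∂L/∂y' = y'.
The Euler-Lagrange equation d/dx(∂L/∂y') − ∂L/∂y = 0 reduces to
    y'' − 81 y = 0.
Its general solution is
    y(x) = A e^(9x) + B e^(−9x),
with A, B fixed by the endpoint conditions.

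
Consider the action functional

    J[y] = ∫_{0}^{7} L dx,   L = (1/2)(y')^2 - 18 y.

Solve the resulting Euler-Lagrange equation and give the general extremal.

The Lagrangian is L = (1/2)(y')^2 - 18 y.
∂L/∂y = -18.
∂L/∂y' = y'.
The Euler-Lagrange equation d/dx(∂L/∂y') − ∂L/∂y = 0 becomes:
    y'' + 18 = 0
General solution: y(x) = -9 x^2 + A x + B, where A and B are arbitrary constants fixed by the endpoint conditions.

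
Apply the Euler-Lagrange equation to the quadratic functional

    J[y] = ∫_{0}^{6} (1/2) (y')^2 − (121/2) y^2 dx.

The Lagrangian is L = (1/2) (y')^2 − (121/2) y^2.
Compute ∂L/∂y = -121y, ∂L/∂y' = y'.
The Euler-Lagrange equation d/dx(∂L/∂y') − ∂L/∂y = 0 reduces to
    y'' + 121 y = 0.
Its general solution is
    y(x) = A sin(11x) + B cos(11x),
with A, B fixed by the endpoint conditions.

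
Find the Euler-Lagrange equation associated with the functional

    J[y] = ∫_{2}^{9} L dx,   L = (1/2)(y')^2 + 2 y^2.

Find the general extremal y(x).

The Lagrangian is L = (1/2)(y')^2 + 2 y^2.
∂L/∂y = 4y.
∂L/∂y' = y'.
The Euler-Lagrange equation d/dx(∂L/∂y') − ∂L/∂y = 0 becomes:
    y'' - 4 y = 0
General solution: y(x) = A e^(2x) + B e^(-2x), where A and B are arbitrary constants fixed by the endpoint conditions.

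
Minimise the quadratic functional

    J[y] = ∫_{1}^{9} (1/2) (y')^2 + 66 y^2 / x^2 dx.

The Lagrangian is L = (1/2) (y')^2 + 66 y^2 / x^2.
Compute ∂L/∂y = 132y/x^2, ∂L/∂y' = y'.
The Euler-Lagrange equation d/dx(∂L/∂y') − ∂L/∂y = 0 reduces to
    y'' − 132/x^2 · y = 0  (x > 0).
Its general solution is
    y(x) = A x^12 + B x^(-11),
with A, B fixed by the endpoint conditions.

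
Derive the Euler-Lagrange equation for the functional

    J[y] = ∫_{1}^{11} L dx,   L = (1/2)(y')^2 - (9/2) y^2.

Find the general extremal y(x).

The Lagrangian is L = (1/2)(y')^2 - (9/2) y^2.
∂L/∂y = -9y.
∂L/∂y' = y'.
The Euler-Lagrange equation d/dx(∂L/∂y') − ∂L/∂y = 0 becomes:
    y'' + 9 y = 0
General solution: y(x) = A sin(3x) + B cos(3x), where A and B are arbitrary constants fixed by the endpoint conditions.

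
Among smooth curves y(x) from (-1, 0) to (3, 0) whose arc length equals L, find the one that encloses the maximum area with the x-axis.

Set up the augmented Lagrangian using a multiplier λ for the length constraint:
    F(y, y') = y − λ sqrt(1 + y'^2).
F has no explicit x dependence, so the Beltrami identity yields a first integral
    F − y' ∂F/∂y' = C.
Compute ∂F/∂y' = −λ y' / sqrt(1 + y'^2). Then
    y − λ sqrt(1 + y'^2) + λ y'^2 / sqrt(1 + y'^2) = C
    ⇒  y − λ / sqrt(1 + y'^2) = C.
Solving for y' and integrating gives
    (x − a)^2 + (y − b)^2 = λ^2,
a circular arc of radius λ. The constants a, b are determined by the endpoint conditions y(-1) = y(3) = 0, and λ is fixed implicitly by the length constraint
    ∫_{-1}^{3} sqrt(1 + y'^2) dx = L.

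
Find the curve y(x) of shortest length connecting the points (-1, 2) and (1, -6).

Arc-length functional: J[y] = ∫ sqrt(1 + (y')^2) dx.
Lagrangian L = sqrt(1 + (y')^2) has no explicit y dependence, so ∂L/∂y = 0 and the Euler-Lagrange equation gives
    d/dx( y' / sqrt(1 + (y')^2) ) = 0  ⇒  y' / sqrt(1 + (y')^2) = const.
Hence y' is constant, so y(x) is affine.
Fitting the endpoints (-1, 2) and (1, -6):
    slope m = ((-6) − 2) / (1 − (-1)) = -4,
    intercept c = 2 − m·(-1) = -2.
Extremal: y(x) = -4 x - 2.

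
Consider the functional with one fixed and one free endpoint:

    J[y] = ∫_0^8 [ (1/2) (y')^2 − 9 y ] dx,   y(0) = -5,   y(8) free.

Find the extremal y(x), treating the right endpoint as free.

The Lagrangian L = (1/2) (y')^2 − 9 y gives
    ∂L/∂y = −9,   ∂L/∂y' = y'.
Euler-Lagrange: d/dx(y') − (−9) = 0, i.e. y'' + 9 = 0, so
    y(x) = −(9/2) x^2 + C1 x + C2.
Fixed left endpoint y(0) = -5 ⇒ C2 = -5.
The right endpoint x = 8 is free, so the natural (transversality) condition is ∂L/∂y' |_{x=8} = 0, i.e. y'(8) = 0.
Compute y'(x) = −9 x + C1, so y'(8) = −72 + C1 = 0 ⇒ C1 = 72.
Therefore the extremal is
    y(x) = −(9/2) x^2 + 72 x − 5.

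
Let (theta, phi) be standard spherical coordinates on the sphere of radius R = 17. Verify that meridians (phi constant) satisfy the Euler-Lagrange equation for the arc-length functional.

On the sphere of radius R = 17 with spherical coordinates (θ, φ), the induced metric is
    ds^2 = 289(dθ^2 + sin^2(θ) dφ^2).
Using θ as the parameter, the arc-length functional becomes
    J[φ] = ∫ 17 sqrt(1 + sin^2(θ) (dφ/dθ)^2) dθ.
So L = 17 sqrt(1 + sin^2(θ) φ'^2). Compute
    ∂L/∂φ = 0  (L has no explicit φ dependence),
    ∂L/∂φ' = 17 sin^2(θ) φ' / sqrt(1 + sin^2(θ) φ'^2).
For the candidate φ(θ) = c (constant), φ' = 0, so ∂L/∂φ' evaluated along the candidate vanishes, and ∂L/∂φ is identically zero. Hence
    d/dθ(∂L/∂φ') − ∂L/∂φ = 0
is satisfied. Therefore meridians φ = const are extremals of arc length — they are geodesics on the sphere.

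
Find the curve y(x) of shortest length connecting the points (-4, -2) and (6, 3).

Arc-length functional: J[y] = ∫ sqrt(1 + (y')^2) dx.
Lagrangian L = sqrt(1 + (y')^2) has no explicit y dependence, so ∂L/∂y = 0 and the Euler-Lagrange equation gives
    d/dx( y' / sqrt(1 + (y')^2) ) = 0  ⇒  y' / sqrt(1 + (y')^2) = const.
Hence y' is constant, so y(x) is affine.
Fitting the endpoints (-4, -2) and (6, 3):
    slope m = (3 − (-2)) / (6 − (-4)) = 1/2,
    intercept c = (-2) − m·(-4) = 0.
Extremal: y(x) = (1/2) x.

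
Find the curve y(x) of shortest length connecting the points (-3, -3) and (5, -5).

Arc-length functional: J[y] = ∫ sqrt(1 + (y')^2) dx.
Lagrangian L = sqrt(1 + (y')^2) has no explicit y dependence, so ∂L/∂y = 0 and the Euler-Lagrange equation gives
    d/dx( y' / sqrt(1 + (y')^2) ) = 0  ⇒  y' / sqrt(1 + (y')^2) = const.
Hence y' is constant, so y(x) is affine.
Fitting the endpoints (-3, -3) and (5, -5):
    slope m = ((-5) − (-3)) / (5 − (-3)) = -1/4,
    intercept c = (-3) − m·(-3) = -15/4.
Extremal: y(x) = (-1/4) x - 15/4.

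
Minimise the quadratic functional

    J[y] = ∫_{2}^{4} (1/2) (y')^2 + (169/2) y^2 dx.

The Lagrangian is L = (1/2) (y')^2 + (169/2) y^2.
Compute ∂L/∂y = 169y, ∂L/∂y' = y'.
The Euler-Lagrange equation d/dx(∂L/∂y') − ∂L/∂y = 0 reduces to
    y'' − 169 y = 0.
Its general solution is
    y(x) = A e^(13x) + B e^(−13x),
with A, B fixed by the endpoint conditions.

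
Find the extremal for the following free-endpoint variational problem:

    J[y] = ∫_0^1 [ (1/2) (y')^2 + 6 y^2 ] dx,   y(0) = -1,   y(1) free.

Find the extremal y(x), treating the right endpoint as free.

The Lagrangian L = (1/2) (y')^2 + 6 y^2 gives
    ∂L/∂y = 12 y,   ∂L/∂y' = y'.
Euler-Lagrange: y'' − 12 y = 0.
With k = sqrt(12), the general solution is
    y(x) = A cosh(sqrt(12) x) + B sinh(sqrt(12) x).
Fixed left endpoint y(0) = -1 ⇒ A = -1.
The right endpoint x = 1 is free, so the natural (transversality) condition is ∂L/∂y' |_{x=1} = 0, i.e. y'(1) = 0.
Compute y'(x) = A k sinh(k x) + B k cosh(k x), so
    y'(1) = A k sinh(k·1) + B k cosh(k·1) = 0
    ⇒ B = −A tanh(k·1) = tanh(sqrt(12)·1).
Therefore the extremal is
    y(x) = −cosh(sqrt(12) x) + tanh(sqrt(12)·1) sinh(sqrt(12) x).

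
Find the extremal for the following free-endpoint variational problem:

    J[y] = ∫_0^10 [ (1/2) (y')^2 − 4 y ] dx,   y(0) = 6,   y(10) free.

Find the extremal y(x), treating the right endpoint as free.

The Lagrangian L = (1/2) (y')^2 − 4 y gives
    ∂L/∂y = −4,   ∂L/∂y' = y'.
Euler-Lagrange: d/dx(y') − (−4) = 0, i.e. y'' + 4 = 0, so
    y(x) = −(4/2) x^2 + C1 x + C2.
Fixed left endpoint y(0) = 6 ⇒ C2 = 6.
The right endpoint x = 10 is free, so the natural (transversality) condition is ∂L/∂y' |_{x=10} = 0, i.e. y'(10) = 0.
Compute y'(x) = −4 x + C1, so y'(10) = −40 + C1 = 0 ⇒ C1 = 40.
Therefore the extremal is
    y(x) = −2 x^2 + 40 x + 6.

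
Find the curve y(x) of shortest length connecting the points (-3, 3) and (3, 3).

Arc-length functional: J[y] = ∫ sqrt(1 + (y')^2) dx.
Lagrangian L = sqrt(1 + (y')^2) has no explicit y dependence, so ∂L/∂y = 0 and the Euler-Lagrange equation gives
    d/dx( y' / sqrt(1 + (y')^2) ) = 0  ⇒  y' / sqrt(1 + (y')^2) = const.
Hence y' is constant, so y(x) is affine.
Fitting the endpoints (-3, 3) and (3, 3):
    slope m = (3 − 3) / (3 − (-3)) = 0,
    intercept c = 3 − m·(-3) = 3.
Extremal: y(x) = 3.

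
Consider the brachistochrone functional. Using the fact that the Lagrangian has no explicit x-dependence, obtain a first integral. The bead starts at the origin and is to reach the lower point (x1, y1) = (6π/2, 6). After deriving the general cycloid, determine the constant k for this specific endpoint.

The Lagrangian L = sqrt((1 + y'^2) / y) has no explicit x dependence, so the Beltrami identity applies:
    L − y' ∂L/∂y' = C.
Compute ∂L/∂y' = y' / sqrt(y (1 + y'^2)).
Substitute:
    sqrt((1 + y'^2)/y) − y'·y' / sqrt(y (1 + y'^2))
    = (1 + y'^2) / sqrt(y (1 + y'^2)) − y'^2 / sqrt(y (1 + y'^2))
    = 1 / sqrt(y (1 + y'^2)) = C.
Squaring and rearranging gives the first integral
    y (1 + y'^2) = 1/C^2 =: k   (constant).
Solving this first-order ODE by the substitution
    y = (k/2)(1 − cos θ)
yields the cycloid parameterisation
    x(θ) = (k/2)(θ − sin θ),   y(θ) = (k/2)(1 − cos θ).
The constant k is fixed by the endpoint condition.
Now fit the given lower endpoint (x1, y1) = (6π/2, 6). At the bottom of the first arch (θ = π), the parametric equations give
    y(π) = (k/2)(1 − cos π) = k,
    x(π) = (k/2)(π − sin π) = kπ/2.
Matching y(π) = 6 gives k = 6, consistent with x(π) = 6π/2. Therefore the specific cycloid is
    x(θ) = (6/2)(θ − sin θ),   y(θ) = (6/2)(1 − cos θ).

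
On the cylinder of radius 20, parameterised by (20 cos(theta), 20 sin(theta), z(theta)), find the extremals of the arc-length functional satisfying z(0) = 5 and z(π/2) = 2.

Parameterise the cylinder of radius R = 20 as
    r(θ) = (20 cos θ, 20 sin θ, z(θ)).
The arc-length element is
    ds = sqrt(400 + (dz/dθ)^2) dθ,
so the Lagrangian is L = sqrt(400 + z'^2).
L depends on z' only, not on z or θ, so ∂L/∂z = 0 and
    ∂L/∂z' = z' / sqrt(400 + z'^2).
The Euler-Lagrange equation gives
    d/dθ( z' / sqrt(400 + z'^2) ) = 0,
so z' is constant. Integrating once:
    z(θ) = a θ + b,
a helix on the cylinder (a straight line when the cylinder is unrolled). The constants a, b are determined by the endpoint conditions.
With endpoint conditions z(0) = 5 and z(π/2) = 2: from z(0) = b we get b = 5, and a·π/2 + 5 = 2 gives a = -6/π, so
    z(θ) = (-6/π) θ + 5.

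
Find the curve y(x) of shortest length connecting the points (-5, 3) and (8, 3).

Arc-length functional: J[y] = ∫ sqrt(1 + (y')^2) dx.
Lagrangian L = sqrt(1 + (y')^2) has no explicit y dependence, so ∂L/∂y = 0 and the Euler-Lagrange equation gives
    d/dx( y' / sqrt(1 + (y')^2) ) = 0  ⇒  y' / sqrt(1 + (y')^2) = const.
Hence y' is constant, so y(x) is affine.
Fitting the endpoints (-5, 3) and (8, 3):
    slope m = (3 − 3) / (8 − (-5)) = 0,
    intercept c = 3 − m·(-5) = 3.
Extremal: y(x) = 3.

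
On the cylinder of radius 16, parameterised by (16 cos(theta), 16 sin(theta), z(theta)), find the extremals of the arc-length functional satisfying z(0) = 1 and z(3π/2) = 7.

Parameterise the cylinder of radius R = 16 as
    r(θ) = (16 cos θ, 16 sin θ, z(θ)).
The arc-length element is
    ds = sqrt(256 + (dz/dθ)^2) dθ,
so the Lagrangian is L = sqrt(256 + z'^2).
L depends on z' only, not on z or θ, so ∂L/∂z = 0 and
    ∂L/∂z' = z' / sqrt(256 + z'^2).
The Euler-Lagrange equation gives
    d/dθ( z' / sqrt(256 + z'^2) ) = 0,
so z' is constant. Integrating once:
    z(θ) = a θ + b,
a helix on the cylinder (a straight line when the cylinder is unrolled). The constants a, b are determined by the endpoint conditions.
With endpoint conditions z(0) = 1 and z(3π/2) = 7: from z(0) = b we get b = 1, and a·3π/2 + 1 = 7 gives a = 4/π, so
    z(θ) = (4/π) θ + 1.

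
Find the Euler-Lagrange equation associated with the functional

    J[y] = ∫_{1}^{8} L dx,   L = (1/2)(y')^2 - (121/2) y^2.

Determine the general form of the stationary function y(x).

The Lagrangian is L = (1/2)(y')^2 - (121/2) y^2.
∂L/∂y = -121y.
∂L/∂y' = y'.
The Euler-Lagrange equation d/dx(∂L/∂y') − ∂L/∂y = 0 becomes:
    y'' + 121 y = 0
General solution: y(x) = A sin(11x) + B cos(11x), where A and B are arbitrary constants fixed by the endpoint conditions.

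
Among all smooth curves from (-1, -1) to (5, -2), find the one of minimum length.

Arc-length functional: J[y] = ∫ sqrt(1 + (y')^2) dx.
Lagrangian L = sqrt(1 + (y')^2) has no explicit y dependence, so ∂L/∂y = 0 and the Euler-Lagrange equation gives
    d/dx( y' / sqrt(1 + (y')^2) ) = 0  ⇒  y' / sqrt(1 + (y')^2) = const.
Hence y' is constant, so y(x) is affine.
Fitting the endpoints (-1, -1) and (5, -2):
    slope m = ((-2) − (-1)) / (5 − (-1)) = -1/6,
    intercept c = (-1) − m·(-1) = -7/6.
Extremal: y(x) = (-1/6) x - 7/6.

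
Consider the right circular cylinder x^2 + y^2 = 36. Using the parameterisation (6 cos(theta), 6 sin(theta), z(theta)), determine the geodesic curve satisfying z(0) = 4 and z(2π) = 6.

Parameterise the cylinder of radius R = 6 as
    r(θ) = (6 cos θ, 6 sin θ, z(θ)).
The arc-length element is
    ds = sqrt(36 + (dz/dθ)^2) dθ,
so the Lagrangian is L = sqrt(36 + z'^2).
L depends on z' only, not on z or θ, so ∂L/∂z = 0 and
    ∂L/∂z' = z' / sqrt(36 + z'^2).
The Euler-Lagrange equation gives
    d/dθ( z' / sqrt(36 + z'^2) ) = 0,
so z' is constant. Integrating once:
    z(θ) = a θ + b,
a helix on the cylinder (a straight line when the cylinder is unrolled). The constants a, b are determined by the endpoint conditions.
With endpoint conditions z(0) = 4 and z(2π) = 6: from z(0) = b we get b = 4, and a·2π + 4 = 6 gives a = 1/π, so
    z(θ) = (1/π) θ + 4.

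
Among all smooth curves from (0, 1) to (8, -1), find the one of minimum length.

Arc-length functional: J[y] = ∫ sqrt(1 + (y')^2) dx.
Lagrangian L = sqrt(1 + (y')^2) has no explicit y dependence, so ∂L/∂y = 0 and the Euler-Lagrange equation gives
    d/dx( y' / sqrt(1 + (y')^2) ) = 0  ⇒  y' / sqrt(1 + (y')^2) = const.
Hence y' is constant, so y(x) is affine.
Fitting the endpoints (0, 1) and (8, -1):
    slope m = ((-1) − 1) / (8 − 0) = -1/4,
    intercept c = 1 − m·0 = 1.
Extremal: y(x) = (-1/4) x + 1.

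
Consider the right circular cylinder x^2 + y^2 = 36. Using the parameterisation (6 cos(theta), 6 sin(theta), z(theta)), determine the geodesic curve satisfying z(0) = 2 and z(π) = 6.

Parameterise the cylinder of radius R = 6 as
    r(θ) = (6 cos θ, 6 sin θ, z(θ)).
The arc-length element is
    ds = sqrt(36 + (dz/dθ)^2) dθ,
so the Lagrangian is L = sqrt(36 + z'^2).
L depends on z' only, not on z or θ, so ∂L/∂z = 0 and
    ∂L/∂z' = z' / sqrt(36 + z'^2).
The Euler-Lagrange equation gives
    d/dθ( z' / sqrt(36 + z'^2) ) = 0,
so z' is constant. Integrating once:
    z(θ) = a θ + b,
a helix on the cylinder (a straight line when the cylinder is unrolled). The constants a, b are determined by the endpoint conditions.
With endpoint conditions z(0) = 2 and z(π) = 6: from z(0) = b we get b = 2, and a·π + 2 = 6 gives a = 4/π, so
    z(θ) = (4/π) θ + 2.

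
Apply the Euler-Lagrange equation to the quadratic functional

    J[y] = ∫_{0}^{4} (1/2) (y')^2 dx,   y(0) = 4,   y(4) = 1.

The Lagrangian is L = (1/2) (y')^2.
Compute ∂L/∂y = 0, ∂L/∂y' = y'.
The Euler-Lagrange equation d/dx(∂L/∂y') − ∂L/∂y = 0 reduces to
    y'' = 0.
Its general solution is
    y(x) = A x + B,
with A, B fixed by the endpoint conditions.
Applying the endpoint conditions y(0) = 4 and y(4) = 1: solve A·0 + B = 4 and A·4 + B = 1. Subtracting gives A(4 − 0) = 1 − 4, so A = -3/4, and B = 4 − A·0 = 4. Therefore
    y(x) = (-3/4) x + 4.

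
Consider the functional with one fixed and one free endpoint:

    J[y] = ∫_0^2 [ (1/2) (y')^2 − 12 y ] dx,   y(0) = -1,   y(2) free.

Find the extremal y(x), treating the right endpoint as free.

The Lagrangian L = (1/2) (y')^2 − 12 y gives
    ∂L/∂y = −12,   ∂L/∂y' = y'.
Euler-Lagrange: d/dx(y') − (−12) = 0, i.e. y'' + 12 = 0, so
    y(x) = −(12/2) x^2 + C1 x + C2.
Fixed left endpoint y(0) = -1 ⇒ C2 = -1.
The right endpoint x = 2 is free, so the natural (transversality) condition is ∂L/∂y' |_{x=2} = 0, i.e. y'(2) = 0.
Compute y'(x) = −12 x + C1, so y'(2) = −24 + C1 = 0 ⇒ C1 = 24.
Therefore the extremal is
    y(x) = −6 x^2 + 24 x − 1.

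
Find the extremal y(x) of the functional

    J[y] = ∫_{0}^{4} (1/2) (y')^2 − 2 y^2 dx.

The Lagrangian is L = (1/2) (y')^2 − 2 y^2.
Compute ∂L/∂y = -4y, ∂L/∂y' = y'.
The Euler-Lagrange equation d/dx(∂L/∂y') − ∂L/∂y = 0 reduces to
    y'' + 4 y = 0.
Its general solution is
    y(x) = A sin(2x) + B cos(2x),
with A, B fixed by the endpoint conditions.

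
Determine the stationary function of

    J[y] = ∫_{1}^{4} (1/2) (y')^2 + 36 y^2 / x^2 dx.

The Lagrangian is L = (1/2) (y')^2 + 36 y^2 / x^2.
Compute ∂L/∂y = 72y/x^2, ∂L/∂y' = y'.
The Euler-Lagrange equation d/dx(∂L/∂y') − ∂L/∂y = 0 reduces to
    y'' − 72/x^2 · y = 0  (x > 0).
Its general solution is
    y(x) = A x^9 + B x^(-8),
with A, B fixed by the endpoint conditions.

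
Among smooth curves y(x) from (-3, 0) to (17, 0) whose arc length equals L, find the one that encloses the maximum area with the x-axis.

Set up the augmented Lagrangian using a multiplier λ for the length constraint:
    F(y, y') = y − λ sqrt(1 + y'^2).
F has no explicit x dependence, so the Beltrami identity yields a first integral
    F − y' ∂F/∂y' = C.
Compute ∂F/∂y' = −λ y' / sqrt(1 + y'^2). Then
    y − λ sqrt(1 + y'^2) + λ y'^2 / sqrt(1 + y'^2) = C
    ⇒  y − λ / sqrt(1 + y'^2) = C.
Solving for y' and integrating gives
    (x − a)^2 + (y − b)^2 = λ^2,
a circular arc of radius λ. The constants a, b are determined by the endpoint conditions y(-3) = y(17) = 0, and λ is fixed implicitly by the length constraint
    ∫_{-3}^{17} sqrt(1 + y'^2) dx = L.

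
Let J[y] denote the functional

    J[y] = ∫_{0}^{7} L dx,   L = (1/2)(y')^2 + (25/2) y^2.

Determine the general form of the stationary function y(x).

The Lagrangian is L = (1/2)(y')^2 + (25/2) y^2.
∂L/∂y = 25y.
∂L/∂y' = y'.
The Euler-Lagrange equation d/dx(∂L/∂y') − ∂L/∂y = 0 becomes:
    y'' - 25 y = 0
General solution: y(x) = A e^(5x) + B e^(-5x), where A and B are arbitrary constants fixed by the endpoint conditions.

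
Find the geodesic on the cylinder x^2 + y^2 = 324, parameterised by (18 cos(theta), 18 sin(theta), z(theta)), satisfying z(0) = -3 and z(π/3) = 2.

Parameterise the cylinder of radius R = 18 as
    r(θ) = (18 cos θ, 18 sin θ, z(θ)).
The arc-length element is
    ds = sqrt(324 + (dz/dθ)^2) dθ,
so the Lagrangian is L = sqrt(324 + z'^2).
L depends on z' only, not on z or θ, so ∂L/∂z = 0 and
    ∂L/∂z' = z' / sqrt(324 + z'^2).
The Euler-Lagrange equation gives
    d/dθ( z' / sqrt(324 + z'^2) ) = 0,
so z' is constant. Integrating once:
    z(θ) = a θ + b,
a helix on the cylinder (a straight line when the cylinder is unrolled). The constants a, b are determined by the endpoint conditions.
With endpoint conditions z(0) = -3 and z(π/3) = 2: from z(0) = b we get b = -3, and a·π/3 + -3 = 2 gives a = 15/π, so
    z(θ) = (15/π) θ − 3.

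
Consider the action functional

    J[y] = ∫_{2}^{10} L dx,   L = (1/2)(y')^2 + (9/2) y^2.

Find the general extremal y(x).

The Lagrangian is L = (1/2)(y')^2 + (9/2) y^2.
∂L/∂y = 9y.
∂L/∂y' = y'.
The Euler-Lagrange equation d/dx(∂L/∂y') − ∂L/∂y = 0 becomes:
    y'' - 9 y = 0
General solution: y(x) = A e^(3x) + B e^(-3x), where A and B are arbitrary constants fixed by the endpoint conditions.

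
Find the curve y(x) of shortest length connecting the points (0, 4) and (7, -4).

Arc-length functional: J[y] = ∫ sqrt(1 + (y')^2) dx.
Lagrangian L = sqrt(1 + (y')^2) has no explicit y dependence, so ∂L/∂y = 0 and the Euler-Lagrange equation gives
    d/dx( y' / sqrt(1 + (y')^2) ) = 0  ⇒  y' / sqrt(1 + (y')^2) = const.
Hence y' is constant, so y(x) is affine.
Fitting the endpoints (0, 4) and (7, -4):
    slope m = ((-4) − 4) / (7 − 0) = -8/7,
    intercept c = 4 − m·0 = 4.
Extremal: y(x) = (-8/7) x + 4.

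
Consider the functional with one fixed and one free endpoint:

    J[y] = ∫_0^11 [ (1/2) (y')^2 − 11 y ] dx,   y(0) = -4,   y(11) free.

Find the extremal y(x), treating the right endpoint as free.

The Lagrangian L = (1/2) (y')^2 − 11 y gives
    ∂L/∂y = −11,   ∂L/∂y' = y'.
Euler-Lagrange: d/dx(y') − (−11) = 0, i.e. y'' + 11 = 0, so
    y(x) = −(11/2) x^2 + C1 x + C2.
Fixed left endpoint y(0) = -4 ⇒ C2 = -4.
The right endpoint x = 11 is free, so the natural (transversality) condition is ∂L/∂y' |_{x=11} = 0, i.e. y'(11) = 0.
Compute y'(x) = −11 x + C1, so y'(11) = −121 + C1 = 0 ⇒ C1 = 121.
Therefore the extremal is
    y(x) = −(11/2) x^2 + 121 x − 4.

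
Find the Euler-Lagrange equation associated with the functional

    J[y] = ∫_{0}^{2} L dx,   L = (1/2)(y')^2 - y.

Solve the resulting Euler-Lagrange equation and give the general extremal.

The Lagrangian is L = (1/2)(y')^2 - y.
∂L/∂y = -1.
∂L/∂y' = y'.
The Euler-Lagrange equation d/dx(∂L/∂y') − ∂L/∂y = 0 becomes:
    y'' + 1 = 0
General solution: y(x) = -x^2/2 + A x + B, where A and B are arbitrary constants fixed by the endpoint conditions.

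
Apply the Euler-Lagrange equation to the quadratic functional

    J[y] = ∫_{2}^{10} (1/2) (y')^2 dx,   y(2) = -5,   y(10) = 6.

The Lagrangian is L = (1/2) (y')^2.
Compute ∂L/∂y = 0, ∂L/∂y' = y'.
The Euler-Lagrange equation d/dx(∂L/∂y') − ∂L/∂y = 0 reduces to
    y'' = 0.
Its general solution is
    y(x) = A x + B,
with A, B fixed by the endpoint conditions.
Applying the endpoint conditions y(2) = -5 and y(10) = 6: solve A·2 + B = -5 and A·10 + B = 6. Subtracting gives A(10 − 2) = 6 − -5, so A = 11/8, and B = -5 − A·2 = -31/4. Therefore
    y(x) = (11/8) x - 31/4.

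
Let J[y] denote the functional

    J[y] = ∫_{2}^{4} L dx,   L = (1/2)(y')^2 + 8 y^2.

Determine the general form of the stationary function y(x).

The Lagrangian is L = (1/2)(y')^2 + 8 y^2.
∂L/∂y = 16y.
∂L/∂y' = y'.
The Euler-Lagrange equation d/dx(∂L/∂y') − ∂L/∂y = 0 becomes:
    y'' - 16 y = 0
General solution: y(x) = A e^(4x) + B e^(-4x), where A and B are arbitrary constants fixed by the endpoint conditions.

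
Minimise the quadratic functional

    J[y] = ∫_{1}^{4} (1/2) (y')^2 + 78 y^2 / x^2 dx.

The Lagrangian is L = (1/2) (y')^2 + 78 y^2 / x^2.
Compute ∂L/∂y = 156y/x^2, ∂L/∂y' = y'.
The Euler-Lagrange equation d/dx(∂L/∂y') − ∂L/∂y = 0 reduces to
    y'' − 156/x^2 · y = 0  (x > 0).
Its general solution is
    y(x) = A x^13 + B x^(-12),
with A, B fixed by the endpoint conditions.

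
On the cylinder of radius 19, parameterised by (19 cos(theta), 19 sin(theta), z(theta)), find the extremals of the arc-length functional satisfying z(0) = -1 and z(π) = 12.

Parameterise the cylinder of radius R = 19 as
    r(θ) = (19 cos θ, 19 sin θ, z(θ)).
The arc-length element is
    ds = sqrt(361 + (dz/dθ)^2) dθ,
so the Lagrangian is L = sqrt(361 + z'^2).
L depends on z' only, not on z or θ, so ∂L/∂z = 0 and
    ∂L/∂z' = z' / sqrt(361 + z'^2).
The Euler-Lagrange equation gives
    d/dθ( z' / sqrt(361 + z'^2) ) = 0,
so z' is constant. Integrating once:
    z(θ) = a θ + b,
a helix on the cylinder (a straight line when the cylinder is unrolled). The constants a, b are determined by the endpoint conditions.
With endpoint conditions z(0) = -1 and z(π) = 12: from z(0) = b we get b = -1, and a·π + -1 = 12 gives a = 13/π, so
    z(θ) = (13/π) θ − 1.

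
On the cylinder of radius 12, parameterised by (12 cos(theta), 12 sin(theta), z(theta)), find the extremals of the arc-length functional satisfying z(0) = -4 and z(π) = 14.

Parameterise the cylinder of radius R = 12 as
    r(θ) = (12 cos θ, 12 sin θ, z(θ)).
The arc-length element is
    ds = sqrt(144 + (dz/dθ)^2) dθ,
so the Lagrangian is L = sqrt(144 + z'^2).
L depends on z' only, not on z or θ, so ∂L/∂z = 0 and
    ∂L/∂z' = z' / sqrt(144 + z'^2).
The Euler-Lagrange equation gives
    d/dθ( z' / sqrt(144 + z'^2) ) = 0,
so z' is constant. Integrating once:
    z(θ) = a θ + b,
a helix on the cylinder (a straight line when the cylinder is unrolled). The constants a, b are determined by the endpoint conditions.
With endpoint conditions z(0) = -4 and z(π) = 14: from z(0) = b we get b = -4, and a·π + -4 = 14 gives a = 18/π, so
    z(θ) = (18/π) θ − 4.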